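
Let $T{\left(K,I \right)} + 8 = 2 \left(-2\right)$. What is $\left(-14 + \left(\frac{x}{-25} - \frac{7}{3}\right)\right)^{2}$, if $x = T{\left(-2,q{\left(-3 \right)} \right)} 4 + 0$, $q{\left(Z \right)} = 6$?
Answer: $\frac{1168561}{5625} \approx 207.74$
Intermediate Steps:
$T{\left(K,I \right)} = -12$ ($T{\left(K,I \right)} = -8 + 2 \left(-2\right) = -8 - 4 = -12$)
$x = -48$ ($x = \left(-12\right) 4 + 0 = -48 + 0 = -48$)
$\left(-14 + \left(\frac{x}{-25} - \frac{7}{3}\right)\right)^{2} = \left(-14 - \left(- \frac{48}{25} + \frac{7}{3}\right)\right)^{2} = \left(-14 - \frac{31}{75}\right)^{2} = \left(- \frac{1081}{75}\right)^{2} = \frac{1168561}{5625}$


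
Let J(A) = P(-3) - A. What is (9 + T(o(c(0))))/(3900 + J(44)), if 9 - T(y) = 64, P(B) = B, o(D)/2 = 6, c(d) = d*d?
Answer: -46/3853 ≈ -0.011939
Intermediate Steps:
c(d) = d²
o(D) = 12 (o(D) = 2*6 = 12)
T(y) = -55 (T(y) = 9 - 1*64 = 9 - 64 = -55)
J(A) = -3 - A
(9 + T(o(c(0))))/(3900 + J(44)) = (9 - 55)/(3900 + (-3 - 1*44)) = -46/(3900 + (-3 - 44)) = -46/(3900 - 47) = -46/3853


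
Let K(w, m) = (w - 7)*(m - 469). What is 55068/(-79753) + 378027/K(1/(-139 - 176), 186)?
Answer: 9462489167001/49789638394 ≈ 190.05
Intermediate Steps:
K(w, m) = (-469 + m)*(-7 + w) (K(w, m) = (-7 + w)*(-469 + m) = (-469 + m)*(-7 + w))
55068/(-79753) + 378027/K(1/(-139 - 176), 186) = 55068/(-79753) + 378027/(3283 - 469/(-139 - 176) - 7*186 + 186/(-139 - 176)) = 55068*(-1/79753) + 378027/(3283 - 469/(-315) - 1302 + 186/(-315)) = -55068/79753 + 378027/(3283 - 469*(-1/315) - 1302 + 186*(-1/315)) = -55068/79753 + 378027/(3283 + 67/45 - 1302 - 62/105) = -55068/79753 + 378027/(624298/315) = -55068/79753 + 378027*(315/624298) = -55068/79753 + 119078505/624298 = 9462489167001/49789638394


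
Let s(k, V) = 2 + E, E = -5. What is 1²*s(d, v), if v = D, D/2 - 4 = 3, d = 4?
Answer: -3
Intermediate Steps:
D = 14 (D = 8 + 2*3 = 8 + 6 = 14)
v = 14
s(k, V) = -3 (s(k, V) = 2 - 5 = -3)
1²*s(d, v) = 1²*(-3) = 1*(-3) = -3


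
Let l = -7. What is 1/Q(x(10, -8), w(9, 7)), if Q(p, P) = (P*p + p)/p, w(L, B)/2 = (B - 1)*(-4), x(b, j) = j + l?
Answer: -1/47 ≈ -0.021277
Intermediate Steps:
x(b, j) = -7 + j (x(b, j) = j - 7 = -7 + j)
w(L, B) = 8 - 8*B (w(L, B) = 2*((B - 1)*(-4)) = 2*((-1 + B)*(-4)) = 2*(4 - 4*B) = 8 - 8*B)
Q(p, P) = (p + P*p)/p
1/Q(x(10, -8), w(9, 7)) = 1/(1 + (8 - 8*7)) = 1/(1 + (8 - 56)) = 1/(1 - 48) = 1/(-47) = -1/47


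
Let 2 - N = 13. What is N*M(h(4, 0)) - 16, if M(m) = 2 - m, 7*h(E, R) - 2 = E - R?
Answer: -200/7 ≈ -28.571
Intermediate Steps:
N = -11 (N = 2 - 1*13 = 2 - 13 = -11)
h(E, R) = 2/7 - R/7 + E/7 (h(E, R) = 2/7 + (E - R)/7 = 2/7 + (-R/7 + E/7) = 2/7 - R/7 + E/7)
N*M(h(4, 0)) - 16 = -11*(2 - (2/7 - ⅐*0 + (⅐)*4)) - 16 = -11*(2 - (2/7 + 0 + 4/7)) - 16 = -11*(2 - 1*6/7) - 16 = -11*(2 - 6/7) - 16 = -11*8/7 - 16 = -88/7 - 16 = -200/7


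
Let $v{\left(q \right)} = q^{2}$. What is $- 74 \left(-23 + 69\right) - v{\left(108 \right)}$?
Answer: $-15068$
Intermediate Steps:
$- 74 \left(-23 + 69\right) - v{\left(108 \right)} = - 74 \left(-23 + 69\right) - 108^{2} = \left(-74\right) 46 - 11664 = -3404 - 11664 = -15068$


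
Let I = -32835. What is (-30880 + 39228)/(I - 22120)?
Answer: -8348/54955 ≈ -0.15191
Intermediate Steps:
(-30880 + 39228)/(I - 22120) = (-30880 + 39228)/(-32835 - 22120) = 8348/(-54955) = 8348*(-1/54955) = -8348/54955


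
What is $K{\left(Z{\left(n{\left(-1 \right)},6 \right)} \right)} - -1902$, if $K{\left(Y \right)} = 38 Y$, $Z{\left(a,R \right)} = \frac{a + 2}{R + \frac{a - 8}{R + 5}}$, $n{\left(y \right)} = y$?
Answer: $\frac{5728}{3} \approx 1909.3$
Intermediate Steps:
$Z{\left(a,R \right)} = \frac{2 + a}{R + \frac{-8 + a}{5 + R}}$
$K{\left(Z{\left(n{\left(-1 \right)},6 \right)} \right)} - -1902 = 38 \frac{10 + 2 \cdot 6 + 5 \left(-1\right) + 6 \left(-1\right)}{-8 - 1 + 6^{2} + 5 \cdot 6} - -1902 = 38 \frac{10 + 12 - 5 - 6}{-8 - 1 + 36 + 30} + 1902 = 38 \cdot \frac{1}{57} \cdot 11 + 1902 = 38 \cdot \frac{11}{57} + 1902 = \frac{22}{3} + 1902 = \frac{5728}{3}$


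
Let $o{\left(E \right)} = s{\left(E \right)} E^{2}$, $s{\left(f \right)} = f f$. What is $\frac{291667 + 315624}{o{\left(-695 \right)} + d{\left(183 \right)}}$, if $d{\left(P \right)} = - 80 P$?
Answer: $\frac{607291}{233313135985} \approx 2.6029 \cdot 10^{-6}$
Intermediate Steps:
$s{\left(f \right)} = f^{2}$
$o{\left(E \right)} = E^{4}$ ($o{\left(E \right)} = E^{2} E^{2} = E^{4}$)
$\frac{291667 + 315624}{o{\left(-695 \right)} + d{\left(183 \right)}} = \frac{291667 + 315624}{\left(-695\right)^{4} - 14640} = \frac{607291}{233313150625 - 14640} = \frac{607291}{233313135985}$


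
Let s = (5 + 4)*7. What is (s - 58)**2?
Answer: 25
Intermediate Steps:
s = 63 (s = 9*7 = 63)
(s - 58)**2 = (63 - 58)**2 = 5**2 = 25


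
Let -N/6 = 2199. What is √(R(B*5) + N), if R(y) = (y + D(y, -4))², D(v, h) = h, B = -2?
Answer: I*√12998 ≈ 114.01*I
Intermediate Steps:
R(y) = (-4 + y)² (R(y) = (y - 4)² = (-4 + y)²)
N = -13194 (N = -6*2199 = -13194)
√(R(B*5) + N) = √((-4 - 2*5)² - 13194) = √((-4 - 10)² - 13194) = √((-14)² - 13194) = √(196 - 13194) = √(-12998) = I*√12998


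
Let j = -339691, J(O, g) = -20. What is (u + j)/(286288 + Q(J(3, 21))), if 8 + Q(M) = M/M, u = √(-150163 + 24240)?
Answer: -339691/286281 + I*√125923/286281 ≈ -1.1866 + 0.0012395*I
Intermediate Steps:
u = I*√125923 (u = √(-125923) = I*√125923 ≈ 354.86*I)
Q(M) = -7 (Q(M) = -8 + M/M = -8 + 1 = -7)
(u + j)/(286288 + Q(J(3, 21))) = (I*√125923 - 339691)/(286288 - 7) = (-339691 + I*√125923)/286281 = (-339691 + I*√125923)*(1/286281) = -339691/286281 + I*√125923/286281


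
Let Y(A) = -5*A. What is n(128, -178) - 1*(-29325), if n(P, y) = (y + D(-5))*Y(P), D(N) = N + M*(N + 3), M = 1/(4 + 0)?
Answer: 146765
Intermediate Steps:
M = ¼ (M = 1/4 = ¼ ≈ 0.25000)
D(N) = ¾ + 5*N/4 (D(N) = N + (N + 3)/4 = N + (3 + N)/4 = N + (¾ + N/4) = ¾ + 5*N/4)
n(P, y) = -5*P*(-11/2 + y) (n(P, y) = (y + (¾ + (5/4)*(-5)))*(-5*P) = (y + (¾ - 25/4))*(-5*P) = (y - 11/2)*(-5*P) = (-11/2 + y)*(-5*P) = -5*P*(-11/2 + y))
n(128, -178) - 1*(-29325) = (5/2)*128*(11 - 2*(-178)) - 1*(-29325) = (5/2)*128*(11 + 356) + 29325 = (5/2)*128*367 + 29325 = 117440 + 29325 = 146765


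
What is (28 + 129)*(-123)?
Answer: -19311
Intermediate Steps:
(28 + 129)*(-123) = 157*(-123) = -19311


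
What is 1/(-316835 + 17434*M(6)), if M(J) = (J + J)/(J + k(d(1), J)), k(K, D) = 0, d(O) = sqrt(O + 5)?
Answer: -1/281967 ≈ -3.5465e-6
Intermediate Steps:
d(O) = sqrt(5 + O)
M(J) = 2 (M(J) = (J + J)/(J + 0) = (2*J)/J = 2)
1/(-316835 + 17434*M(6)) = 1/(-316835 + 17434*2) = 1/(-316835 + 34868) = 1/(-281967) = -1/281967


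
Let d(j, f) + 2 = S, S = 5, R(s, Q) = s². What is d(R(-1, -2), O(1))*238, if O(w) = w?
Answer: 714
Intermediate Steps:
d(j, f) = 3 (d(j, f) = -2 + 5 = 3)
d(R(-1, -2), O(1))*238 = 3*238 = 714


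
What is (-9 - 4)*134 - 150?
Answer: -1892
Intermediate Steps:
(-9 - 4)*134 - 150 = -13*134 - 150 = -1742 - 150 = -1892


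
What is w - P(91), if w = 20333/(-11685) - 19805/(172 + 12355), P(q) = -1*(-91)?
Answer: -13806530461/146377995 ≈ -94.321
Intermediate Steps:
P(q) = 91
w = -486132916/146377995 (w = 20333*(-1/11685) - 19805/12527 = -20333/11685 - 19805*1/12527 = -20333/11685 - 19805/12527 = -486132916/146377995 ≈ -3.3211)
w - P(91) = -486132916/146377995 - 1*91 = -486132916/146377995 - 91 = -13806530461/146377995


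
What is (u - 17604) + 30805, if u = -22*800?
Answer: -4399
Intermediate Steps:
u = -17600
(u - 17604) + 30805 = (-17600 - 17604) + 30805 = -35204 + 30805 = -4399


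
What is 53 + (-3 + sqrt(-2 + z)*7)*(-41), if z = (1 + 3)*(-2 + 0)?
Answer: 176 - 287*I*sqrt(10) ≈ 176.0 - 907.57*I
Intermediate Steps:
z = -8 (z = 4*(-2) = -8)
53 + (-3 + sqrt(-2 + z)*7)*(-41) = 53 + (-3 + sqrt(-2 - 8)*7)*(-41) = 53 + (-3 + sqrt(-10)*7)*(-41) = 53 + (-3 + (I*sqrt(10))*7)*(-41) = 53 + (-3 + 7*I*sqrt(10))*(-41) = 53 + (123 - 287*I*sqrt(10)) = 176 - 287*I*sqrt(10)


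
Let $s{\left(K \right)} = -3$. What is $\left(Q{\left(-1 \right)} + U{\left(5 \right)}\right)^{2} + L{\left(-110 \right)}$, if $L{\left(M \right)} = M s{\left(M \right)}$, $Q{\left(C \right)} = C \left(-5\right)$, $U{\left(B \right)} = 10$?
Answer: $555$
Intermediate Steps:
$Q{\left(C \right)} = - 5 C$
$L{\left(M \right)} = - 3 M$ ($L{\left(M \right)} = M \left(-3\right) = - 3 M$)
$\left(Q{\left(-1 \right)} + U{\left(5 \right)}\right)^{2} + L{\left(-110 \right)} = \left(\left(-5\right) \left(-1\right) + 10\right)^{2} - -330 = \left(5 + 10\right)^{2} + 330 = 15^{2} + 330 = 225 + 330 = 555$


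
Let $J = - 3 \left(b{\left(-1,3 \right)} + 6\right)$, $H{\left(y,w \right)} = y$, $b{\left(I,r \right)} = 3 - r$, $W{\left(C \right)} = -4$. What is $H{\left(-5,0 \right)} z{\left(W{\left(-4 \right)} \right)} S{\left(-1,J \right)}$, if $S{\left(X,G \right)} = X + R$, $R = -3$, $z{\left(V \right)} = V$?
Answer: $-80$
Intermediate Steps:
$J = -18$ ($J = - 3 \left(\left(3 - 3\right) + 6\right) = - 3 \left(0 + 6\right) = \left(-3\right) 6 = -18$)
$S{\left(X,G \right)} = -3 + X$ ($S{\left(X,G \right)} = X - 3 = -3 + X$)
$H{\left(-5,0 \right)} z{\left(W{\left(-4 \right)} \right)} S{\left(-1,J \right)} = \left(-5\right) \left(-4\right) \left(-3 - 1\right) = 20 \left(-4\right) = -80$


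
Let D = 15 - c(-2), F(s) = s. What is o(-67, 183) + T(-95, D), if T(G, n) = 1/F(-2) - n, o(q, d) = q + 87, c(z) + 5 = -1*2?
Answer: -5/2 ≈ -2.5000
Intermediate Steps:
c(z) = -7 (c(z) = -5 - 1*2 = -5 - 2 = -7)
o(q, d) = 87 + q
D = 22 (D = 15 - 1*(-7) = 15 + 7 = 22)
T(G, n) = -1/2 - n (T(G, n) = 1/(-2) - n = -1/2 - n)
o(-67, 183) + T(-95, D) = (87 - 67) + (-1/2 - 1*22) = 20 + (-1/2 - 22) = 20 - 45/2 = -5/2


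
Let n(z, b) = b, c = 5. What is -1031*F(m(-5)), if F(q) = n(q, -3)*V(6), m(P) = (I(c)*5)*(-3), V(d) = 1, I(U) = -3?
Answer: 3093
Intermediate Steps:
m(P) = 45 (m(P) = -3*5*(-3) = -15*(-3) = 45)
F(q) = -3 (F(q) = -3*1 = -3)
-1031*F(m(-5)) = -1031*(-3) = 3093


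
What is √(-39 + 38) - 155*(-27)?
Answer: 4185 + I ≈ 4185.0 + 1.0*I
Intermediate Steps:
√(-39 + 38) - 155*(-27) = √(-1) + 4185 = I + 4185 = 4185 + I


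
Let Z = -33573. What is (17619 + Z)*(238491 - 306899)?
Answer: 1091381232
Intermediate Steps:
(17619 + Z)*(238491 - 306899) = (17619 - 33573)*(238491 - 306899) = -15954*(-68408) = 1091381232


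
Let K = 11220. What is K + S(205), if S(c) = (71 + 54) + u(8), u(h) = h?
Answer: 11353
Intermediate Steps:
S(c) = 133 (S(c) = (71 + 54) + 8 = 125 + 8 = 133)
K + S(205) = 11220 + 133 = 11353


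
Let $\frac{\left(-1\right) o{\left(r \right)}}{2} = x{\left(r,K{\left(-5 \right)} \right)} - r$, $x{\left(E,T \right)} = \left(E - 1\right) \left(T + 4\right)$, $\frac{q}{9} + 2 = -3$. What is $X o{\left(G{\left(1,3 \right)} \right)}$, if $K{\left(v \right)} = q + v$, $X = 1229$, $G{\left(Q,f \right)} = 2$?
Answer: $117984$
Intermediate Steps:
$q = -45$ ($q = -18 + 9 \left(-3\right) = -18 - 27 = -45$)
$K{\left(v \right)} = -45 + v$
$x{\left(E,T \right)} = \left(-1 + E\right) \left(4 + T\right)$
$o{\left(r \right)} = -92 + 94 r$ ($o{\left(r \right)} = - 2 \left(\left(-4 - \left(-45 - 5\right) + 4 r + r \left(-45 - 5\right)\right) - r\right) = - 2 \left(\left(-4 - -50 + 4 r + r \left(-50\right)\right) - r\right) = - 2 \left(\left(-4 + 50 + 4 r - 50 r\right) - r\right) = - 2 \left(\left(46 - 46 r\right) - r\right) = - 2 \left(46 - 47 r\right) = -92 + 94 r$)
$X o{\left(G{\left(1,3 \right)} \right)} = 1229 \left(-92 + 94 \cdot 2\right) = 1229 \left(-92 + 188\right) = 1229 \cdot 96 = 117984$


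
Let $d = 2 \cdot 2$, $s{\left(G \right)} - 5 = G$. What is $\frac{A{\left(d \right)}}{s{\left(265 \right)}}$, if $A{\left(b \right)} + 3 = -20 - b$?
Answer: $- \frac{1}{10} \approx -0.1$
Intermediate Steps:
$s{\left(G \right)} = 5 + G$
$d = 4$
$A{\left(b \right)} = -23 - b$ ($A{\left(b \right)} = -3 - \left(20 + b\right) = -23 - b$)
$\frac{A{\left(d \right)}}{s{\left(265 \right)}} = \frac{-23 - 4}{5 + 265} = \frac{-23 - 4}{270} = \left(-27\right) \frac{1}{270} = - \frac{1}{10}$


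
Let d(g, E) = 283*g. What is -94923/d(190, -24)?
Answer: -94923/53770 ≈ -1.7654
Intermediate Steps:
-94923/d(190, -24) = -94923/(283*190) = -94923/53770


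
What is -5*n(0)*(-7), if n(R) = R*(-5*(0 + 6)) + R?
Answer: 0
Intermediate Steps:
n(R) = -29*R (n(R) = R*(-5*6) + R = R*(-30) + R = -30*R + R = -29*R)
-5*n(0)*(-7) = -(-145)*0*(-7) = -5*0*(-7) = 0*(-7) = 0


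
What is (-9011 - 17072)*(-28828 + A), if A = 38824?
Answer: -260725668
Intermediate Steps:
(-9011 - 17072)*(-28828 + A) = (-9011 - 17072)*(-28828 + 38824) = -26083*9996 = -260725668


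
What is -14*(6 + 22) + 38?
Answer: -354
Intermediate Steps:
-14*(6 + 22) + 38 = -14*28 + 38 = -392 + 38 = -354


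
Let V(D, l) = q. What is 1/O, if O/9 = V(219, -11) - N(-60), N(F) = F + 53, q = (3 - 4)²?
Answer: 1/72 ≈ 0.013889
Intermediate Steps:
q = 1 (q = (-1)² = 1)
N(F) = 53 + F
V(D, l) = 1
O = 72 (O = 9*(1 - (53 - 60)) = 9*(1 - 1*(-7)) = 9*(1 + 7) = 9*8 = 72)
1/O = 1/72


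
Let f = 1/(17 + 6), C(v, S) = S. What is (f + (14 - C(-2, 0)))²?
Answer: 104329/529 ≈ 197.22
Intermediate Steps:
f = 1/23 ≈ 0.043478
(f + (14 - C(-2, 0)))² = (1/23 + (14 - 1*0))² = (1/23 + (14 + 0))² = (1/23 + 14)² = (323/23)² = 104329/529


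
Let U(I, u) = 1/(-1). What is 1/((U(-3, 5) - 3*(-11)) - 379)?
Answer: -1/347 ≈ -0.0028818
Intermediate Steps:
U(I, u) = -1
1/((U(-3, 5) - 3*(-11)) - 379) = 1/((-1 - 3*(-11)) - 379) = 1/((-1 + 33) - 379) = 1/(32 - 379) = 1/(-347) = -1/347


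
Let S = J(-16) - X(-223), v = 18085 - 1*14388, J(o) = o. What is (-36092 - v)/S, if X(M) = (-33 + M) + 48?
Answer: -13263/64 ≈ -207.23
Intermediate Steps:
v = 3697 (v = 18085 - 14388 = 3697)
X(M) = 15 + M
S = 192 (S = -16 - (15 - 223) = -16 - 1*(-208) = -16 + 208 = 192)
(-36092 - v)/S = (-36092 - 1*3697)/192 = (-36092 - 3697)*(1/192) = -39789*1/192 = -13263/64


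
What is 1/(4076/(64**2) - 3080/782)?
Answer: -400384/1178531 ≈ -0.33973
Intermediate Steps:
1/(4076/(64**2) - 3080/782) = 1/(4076/4096 - 3080*1/782) = 1/(4076*(1/4096) - 1540/391) = 1/(1019/1024 - 1540/391) = 1/(-1178531/400384) = -400384/1178531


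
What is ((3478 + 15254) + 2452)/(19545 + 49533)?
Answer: 10592/34539 ≈ 0.30667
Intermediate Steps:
((3478 + 15254) + 2452)/(19545 + 49533) = (18732 + 2452)/69078 = 21184*(1/69078) = 10592/34539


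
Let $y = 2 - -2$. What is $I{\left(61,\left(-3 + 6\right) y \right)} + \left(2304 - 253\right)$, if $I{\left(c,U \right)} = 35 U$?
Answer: $2471$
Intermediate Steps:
$y = 4$ ($y = 2 + 2 = 4$)
$I{\left(61,\left(-3 + 6\right) y \right)} + \left(2304 - 253\right) = 35 \left(-3 + 6\right) 4 + \left(2304 - 253\right) = 35 \cdot 3 \cdot 4 + \left(2304 - 253\right) = 35 \cdot 12 + 2051 = 420 + 2051 = 2471$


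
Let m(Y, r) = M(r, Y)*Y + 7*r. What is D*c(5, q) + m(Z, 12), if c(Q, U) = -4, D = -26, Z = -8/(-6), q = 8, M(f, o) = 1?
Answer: 568/3 ≈ 189.33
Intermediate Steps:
Z = 4/3 (Z = -8*(-⅙) = 4/3 ≈ 1.3333)
m(Y, r) = Y + 7*r (m(Y, r) = 1*Y + 7*r = Y + 7*r)
D*c(5, q) + m(Z, 12) = -26*(-4) + (4/3 + 7*12) = 104 + (4/3 + 84) = 104 + 256/3 = 568/3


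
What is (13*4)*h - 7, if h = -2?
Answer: -111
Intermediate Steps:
(13*4)*h - 7 = (13*4)*(-2) - 7 = 52*(-2) - 7 = -104 - 7 = -111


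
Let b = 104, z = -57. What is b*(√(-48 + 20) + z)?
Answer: -5928 + 208*I*√7 ≈ -5928.0 + 550.32*I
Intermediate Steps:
b*(√(-48 + 20) + z) = 104*(√(-48 + 20) - 57) = 104*(√(-28) - 57) = 104*(2*I*√7 - 57) = 104*(-57 + 2*I*√7) = -5928 + 208*I*√7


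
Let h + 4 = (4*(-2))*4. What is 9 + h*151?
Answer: -5427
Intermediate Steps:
h = -36 (h = -4 + (4*(-2))*4 = -4 - 8*4 = -4 - 32 = -36)
9 + h*151 = 9 - 36*151 = 9 - 5436 = -5427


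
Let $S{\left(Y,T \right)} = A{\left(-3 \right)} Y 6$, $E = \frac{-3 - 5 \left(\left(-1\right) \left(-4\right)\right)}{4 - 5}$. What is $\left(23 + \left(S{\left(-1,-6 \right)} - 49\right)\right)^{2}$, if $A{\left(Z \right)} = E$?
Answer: $26896$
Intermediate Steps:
$E = 23$ ($E = \frac{-3 - 20}{-1} = \left(-3 - 20\right) \left(-1\right) = \left(-23\right) \left(-1\right) = 23$)
$A{\left(Z \right)} = 23$
$S{\left(Y,T \right)} = 138 Y$ ($S{\left(Y,T \right)} = 23 Y 6 = 138 Y$)
$\left(23 + \left(S{\left(-1,-6 \right)} - 49\right)\right)^{2} = \left(23 + \left(138 \left(-1\right) - 49\right)\right)^{2} = \left(23 - 187\right)^{2} = \left(-164\right)^{2} = 26896$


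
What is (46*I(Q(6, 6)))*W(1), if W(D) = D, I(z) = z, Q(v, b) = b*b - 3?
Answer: 1518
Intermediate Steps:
Q(v, b) = -3 + b**2 (Q(v, b) = b**2 - 3 = -3 + b**2)
(46*I(Q(6, 6)))*W(1) = (46*(-3 + 6**2))*1 = (46*(-3 + 36))*1 = (46*33)*1 = 1518*1 = 1518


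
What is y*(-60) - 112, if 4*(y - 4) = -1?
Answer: -337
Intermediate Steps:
y = 15/4 (y = 4 + (¼)*(-1) = 4 - ¼ = 15/4 ≈ 3.7500)
y*(-60) - 112 = (15/4)*(-60) - 112 = -225 - 112 = -337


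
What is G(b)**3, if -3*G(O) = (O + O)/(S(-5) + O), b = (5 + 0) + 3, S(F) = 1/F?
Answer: -512000/1601613 ≈ -0.31968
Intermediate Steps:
S(F) = 1/F
b = 8 (b = 5 + 3 = 8)
G(O) = -2*O/(3*(-1/5 + O)) (G(O) = -(O + O)/(3*(1/(-5) + O)) = -2*O/(3*(-1/5 + O)))
G(b)**3 = (-10*8/(-3 + 15*8))**3 = (-10*8/(-3 + 120))**3 = (-10*8/117)**3 = (-10*8*1/117)**3 = (-80/117)**3 = -512000/1601613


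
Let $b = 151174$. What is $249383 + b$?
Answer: $400557$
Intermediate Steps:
$249383 + b = 249383 + 151174 = 400557$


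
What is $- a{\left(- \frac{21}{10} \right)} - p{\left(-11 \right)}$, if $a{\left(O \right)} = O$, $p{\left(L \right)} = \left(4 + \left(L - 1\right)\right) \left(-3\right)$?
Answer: $- \frac{219}{10} \approx -21.9$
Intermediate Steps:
$p{\left(L \right)} = -9 - 3 L$ ($p{\left(L \right)} = \left(4 + \left(L - 1\right)\right) \left(-3\right) = \left(4 + \left(-1 + L\right)\right) \left(-3\right) = \left(3 + L\right) \left(-3\right) = -9 - 3 L$)
$- a{\left(- \frac{21}{10} \right)} - p{\left(-11 \right)} = - \frac{-21}{10} - \left(-9 - -33\right) = - \frac{-21}{10} - \left(-9 + 33\right) = \left(-1\right) \left(- \frac{21}{10}\right) - 24 = \frac{21}{10} - 24 = - \frac{219}{10}$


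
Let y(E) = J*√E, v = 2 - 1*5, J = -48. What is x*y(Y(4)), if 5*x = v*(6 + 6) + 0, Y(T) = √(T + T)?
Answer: 1728*2^(¾)/5 ≈ 581.23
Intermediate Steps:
Y(T) = √2*√T (Y(T) = √(2*T) = √2*√T)
v = -3 (v = 2 - 5 = -3)
y(E) = -48*√E
x = -36/5 (x = (-3*(6 + 6) + 0)/5 = (-3*12 + 0)/5 = (-36 + 0)/5 = (⅕)*(-36) = -36/5 ≈ -7.2000)
x*y(Y(4)) = -(-1728)*√(√2*√4)/5 = -(-1728)*√(√2*2)/5 = -(-1728)*√(2*√2)/5 = -(-1728)*2^(¾)/5 = 1728*2^(¾)/5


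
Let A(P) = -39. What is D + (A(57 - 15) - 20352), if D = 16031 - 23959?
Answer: -28319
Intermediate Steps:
D = -7928
D + (A(57 - 15) - 20352) = -7928 + (-39 - 20352) = -7928 - 20391 = -28319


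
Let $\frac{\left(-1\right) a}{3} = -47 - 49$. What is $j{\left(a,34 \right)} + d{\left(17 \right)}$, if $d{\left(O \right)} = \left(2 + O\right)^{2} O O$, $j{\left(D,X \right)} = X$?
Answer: $104363$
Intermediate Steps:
$a = 288$ ($a = - 3 \left(-47 - 49\right) = \left(-3\right) \left(-96\right) = 288$)
$d{\left(O \right)} = O^{2} \left(2 + O\right)^{2}$ ($d{\left(O \right)} = O \left(2 + O\right)^{2} O = O^{2} \left(2 + O\right)^{2}$)
$j{\left(a,34 \right)} + d{\left(17 \right)} = 34 + 17^{2} \left(2 + 17\right)^{2} = 34 + 289 \cdot 19^{2} = 34 + 289 \cdot 361 = 34 + 104329 = 104363$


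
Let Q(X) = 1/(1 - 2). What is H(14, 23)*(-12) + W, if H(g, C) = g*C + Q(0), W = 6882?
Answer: 3030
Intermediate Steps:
Q(X) = -1 (Q(X) = 1/(-1) = -1)
H(g, C) = -1 + C*g (H(g, C) = g*C - 1 = C*g - 1 = -1 + C*g)
H(14, 23)*(-12) + W = (-1 + 23*14)*(-12) + 6882 = (-1 + 322)*(-12) + 6882 = 321*(-12) + 6882 = -3852 + 6882 = 3030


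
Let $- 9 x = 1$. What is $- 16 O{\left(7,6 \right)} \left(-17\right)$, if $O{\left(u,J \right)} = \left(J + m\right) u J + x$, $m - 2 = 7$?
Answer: $\frac{1541968}{9} \approx 1.7133 \cdot 10^{5}$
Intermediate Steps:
$m = 9$ ($m = 2 + 7 = 9$)
$x = - \frac{1}{9}$ ($x = \left(- \frac{1}{9}\right) 1 = - \frac{1}{9} \approx -0.11111$)
$O{\left(u,J \right)} = - \frac{1}{9} + J u \left(9 + J\right)$ ($O{\left(u,J \right)} = \left(J + 9\right) u J - \frac{1}{9} = \left(9 + J\right) u J - \frac{1}{9} = u \left(9 + J\right) J - \frac{1}{9} = J u \left(9 + J\right) - \frac{1}{9} = - \frac{1}{9} + J u \left(9 + J\right)$)
$- 16 O{\left(7,6 \right)} \left(-17\right) = - 16 \left(- \frac{1}{9} + 7 \cdot 6^{2} + 9 \cdot 6 \cdot 7\right) \left(-17\right) = - 16 \left(- \frac{1}{9} + 7 \cdot 36 + 378\right) \left(-17\right) = - 16 \left(- \frac{1}{9} + 252 + 378\right) \left(-17\right) = \left(-16\right) \frac{5669}{9} \left(-17\right) = \left(- \frac{90704}{9}\right) \left(-17\right) = \frac{1541968}{9}$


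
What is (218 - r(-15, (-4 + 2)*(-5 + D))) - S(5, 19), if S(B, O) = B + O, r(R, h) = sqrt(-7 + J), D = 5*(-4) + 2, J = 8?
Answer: 193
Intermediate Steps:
D = -18 (D = -20 + 2 = -18)
r(R, h) = 1 (r(R, h) = sqrt(-7 + 8) = sqrt(1) = 1)
(218 - r(-15, (-4 + 2)*(-5 + D))) - S(5, 19) = (218 - 1*1) - (5 + 19) = (218 - 1) - 1*24 = 217 - 24 = 193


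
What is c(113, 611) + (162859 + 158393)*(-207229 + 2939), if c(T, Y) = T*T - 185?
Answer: -65628558496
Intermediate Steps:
c(T, Y) = -185 + T**2 (c(T, Y) = T**2 - 185 = -185 + T**2)
c(113, 611) + (162859 + 158393)*(-207229 + 2939) = (-185 + 113**2) + (162859 + 158393)*(-207229 + 2939) = (-185 + 12769) + 321252*(-204290) = 12584 - 65628571080 = -65628558496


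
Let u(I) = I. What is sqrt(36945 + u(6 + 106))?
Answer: sqrt(37057) ≈ 192.50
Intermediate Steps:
sqrt(36945 + u(6 + 106)) = sqrt(36945 + (6 + 106)) = sqrt(36945 + 112) = sqrt(37057)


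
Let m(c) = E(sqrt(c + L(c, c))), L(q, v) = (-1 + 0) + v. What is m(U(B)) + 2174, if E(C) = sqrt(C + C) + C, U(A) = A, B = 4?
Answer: 2174 + sqrt(7) + sqrt(2)*7**(1/4) ≈ 2178.9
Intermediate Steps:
L(q, v) = -1 + v
E(C) = C + sqrt(2)*sqrt(C) (E(C) = sqrt(2*C) + C = sqrt(2)*sqrt(C) + C = C + sqrt(2)*sqrt(C))
m(c) = sqrt(-1 + 2*c) + sqrt(2)*(-1 + 2*c)**(1/4) (m(c) = sqrt(c + (-1 + c)) + sqrt(2)*sqrt(sqrt(c + (-1 + c))) = sqrt(-1 + 2*c) + sqrt(2)*sqrt(sqrt(-1 + 2*c)) = sqrt(-1 + 2*c) + sqrt(2)*(-1 + 2*c)**(1/4))
m(U(B)) + 2174 = (sqrt(-1 + 2*4) + sqrt(2)*(-1 + 2*4)**(1/4)) + 2174 = (sqrt(-1 + 8) + sqrt(2)*(-1 + 8)**(1/4)) + 2174 = (sqrt(7) + sqrt(2)*7**(1/4)) + 2174 = 2174 + sqrt(7) + sqrt(2)*7**(1/4)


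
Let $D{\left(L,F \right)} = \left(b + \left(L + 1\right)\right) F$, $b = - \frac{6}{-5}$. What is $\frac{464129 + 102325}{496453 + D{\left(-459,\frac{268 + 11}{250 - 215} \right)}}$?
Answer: $\frac{99129450}{86242039} \approx 1.1494$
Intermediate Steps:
$b = \frac{6}{5}$ ($b = \left(-6\right) \left(- \frac{1}{5}\right) = \frac{6}{5} \approx 1.2$)
$D{\left(L,F \right)} = F \left(\frac{11}{5} + L\right)$ ($D{\left(L,F \right)} = \left(\frac{6}{5} + \left(L + 1\right)\right) F = \left(\frac{6}{5} + \left(1 + L\right)\right) F = \left(\frac{11}{5} + L\right) F = F \left(\frac{11}{5} + L\right)$)
$\frac{464129 + 102325}{496453 + D{\left(-459,\frac{268 + 11}{250 - 215} \right)}} = \frac{464129 + 102325}{496453 + \frac{\frac{268 + 11}{250 - 215} \left(11 + 5 \left(-459\right)\right)}{5}} = \frac{566454}{496453 + \frac{\frac{279}{35} \left(11 - 2295\right)}{5}} = \frac{566454}{496453 + \frac{1}{5} \cdot 279 \cdot \frac{1}{35} \left(-2284\right)} = \frac{566454}{496453 + \frac{1}{5} \cdot \frac{279}{35} \left(-2284\right)} = \frac{566454}{496453 - \frac{637236}{175}} = \frac{566454}{\frac{86242039}{175}} = 566454 \cdot \frac{175}{86242039} = \frac{99129450}{86242039}$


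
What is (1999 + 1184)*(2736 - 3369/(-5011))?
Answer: 43649959095/5011 ≈ 8.7108e+6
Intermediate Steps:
(1999 + 1184)*(2736 - 3369/(-5011)) = 3183*(2736 - 3369*(-1/5011)) = 3183*(2736 + 3369/5011) = 3183*(13713465/5011) = 43649959095/5011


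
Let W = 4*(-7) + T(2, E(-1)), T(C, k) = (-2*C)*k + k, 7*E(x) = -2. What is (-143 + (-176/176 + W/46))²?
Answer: 541911841/25921 ≈ 20906.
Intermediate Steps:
E(x) = -2/7 (E(x) = (⅐)*(-2) = -2/7)
T(C, k) = k - 2*C*k (T(C, k) = -2*C*k + k = k - 2*C*k)
W = -190/7 (W = 4*(-7) - 2*(1 - 2*2)/7 = -28 - 2*(1 - 4)/7 = -28 - 2/7*(-3) = -28 + 6/7 = -190/7 ≈ -27.143)
(-143 + (-176/176 + W/46))² = (-143 + (-176/176 - 190/7/46))² = (-143 + (-176*1/176 - 190/7*1/46))² = (-143 + (-1 - 95/161))² = (-143 - 256/161)² = (-23279/161)² = 541911841/25921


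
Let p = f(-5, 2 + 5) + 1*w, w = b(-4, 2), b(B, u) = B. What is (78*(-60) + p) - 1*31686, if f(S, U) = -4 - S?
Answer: -36369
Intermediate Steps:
w = -4
p = -3 (p = (-4 - 1*(-5)) + 1*(-4) = (-4 + 5) - 4 = 1 - 4 = -3)
(78*(-60) + p) - 1*31686 = (78*(-60) - 3) - 1*31686 = (-4680 - 3) - 31686 = -4683 - 31686 = -36369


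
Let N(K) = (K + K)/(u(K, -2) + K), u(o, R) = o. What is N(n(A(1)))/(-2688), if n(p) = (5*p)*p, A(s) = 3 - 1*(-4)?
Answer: -1/2688 ≈ -0.00037202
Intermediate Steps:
A(s) = 7 (A(s) = 3 + 4 = 7)
n(p) = 5*p²
N(K) = 1 (N(K) = (K + K)/(K + K) = (2*K)/((2*K)) = (2*K)*(1/(2*K)) = 1)
N(n(A(1)))/(-2688) = 1/(-2688) = 1*(-1/2688) = -1/2688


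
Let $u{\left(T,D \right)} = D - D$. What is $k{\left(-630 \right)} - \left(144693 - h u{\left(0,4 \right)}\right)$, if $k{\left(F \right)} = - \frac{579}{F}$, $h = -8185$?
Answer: $- \frac{30385337}{210} \approx -1.4469 \cdot 10^{5}$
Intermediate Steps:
$u{\left(T,D \right)} = 0$
$k{\left(-630 \right)} - \left(144693 - h u{\left(0,4 \right)}\right) = - \frac{579}{-630} - \left(144693 - \left(-8185\right) 0\right) = \left(-579\right) \left(- \frac{1}{630}\right) - \left(144693 - 0\right) = \frac{193}{210} - \left(144693 + 0\right) = \frac{193}{210} - 144693 = - \frac{30385337}{210}$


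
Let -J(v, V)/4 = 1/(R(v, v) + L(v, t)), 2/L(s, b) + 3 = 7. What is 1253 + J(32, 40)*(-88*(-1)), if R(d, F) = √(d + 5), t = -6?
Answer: 184895/147 - 1408*√37/147 ≈ 1199.5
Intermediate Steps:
L(s, b) = ½ (L(s, b) = 2/(-3 + 7) = 2/4 = 2*(¼) = ½)
R(d, F) = √(5 + d)
J(v, V) = -4/(½ + √(5 + v)) (J(v, V) = -4/(√(5 + v) + ½) = -4/(½ + √(5 + v)))
1253 + J(32, 40)*(-88*(-1)) = 1253 + (-8/(1 + 2*√(5 + 32)))*(-88*(-1)) = 1253 - 8/(1 + 2*√37)*88 = 1253 - 704/(1 + 2*√37)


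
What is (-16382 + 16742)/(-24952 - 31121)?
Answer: -120/18691 ≈ -0.0064202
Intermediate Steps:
(-16382 + 16742)/(-24952 - 31121) = 360/(-56073) = 360*(-1/56073) = -120/18691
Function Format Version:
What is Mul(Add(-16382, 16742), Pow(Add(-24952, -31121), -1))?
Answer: Rational(-120, 18691) ≈ -0.0064202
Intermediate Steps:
Mul(Add(-16382, 16742), Pow(Add(-24952, -31121), -1)) = Mul(360, Pow(-56073, -1)) = Mul(360, Rational(-1, 56073)) = Rational(-120, 18691)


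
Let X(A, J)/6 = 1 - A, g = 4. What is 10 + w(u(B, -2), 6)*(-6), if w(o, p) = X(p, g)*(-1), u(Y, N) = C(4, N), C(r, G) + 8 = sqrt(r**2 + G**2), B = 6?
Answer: -170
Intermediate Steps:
C(r, G) = -8 + sqrt(G**2 + r**2) (C(r, G) = -8 + sqrt(r**2 + G**2) = -8 + sqrt(G**2 + r**2))
u(Y, N) = -8 + sqrt(16 + N**2) (u(Y, N) = -8 + sqrt(N**2 + 4**2) = -8 + sqrt(N**2 + 16) = -8 + sqrt(16 + N**2))
X(A, J) = 6 - 6*A (X(A, J) = 6*(1 - A) = 6 - 6*A)
w(o, p) = -6 + 6*p (w(o, p) = (6 - 6*p)*(-1) = -6 + 6*p)
10 + w(u(B, -2), 6)*(-6) = 10 + (-6 + 6*6)*(-6) = 10 + (-6 + 36)*(-6) = 10 + 30*(-6) = 10 - 180 = -170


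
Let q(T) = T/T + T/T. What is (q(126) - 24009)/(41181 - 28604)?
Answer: -24007/12577 ≈ -1.9088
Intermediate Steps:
q(T) = 2 (q(T) = 1 + 1 = 2)
(q(126) - 24009)/(41181 - 28604) = (2 - 24009)/(41181 - 28604) = -24007/12577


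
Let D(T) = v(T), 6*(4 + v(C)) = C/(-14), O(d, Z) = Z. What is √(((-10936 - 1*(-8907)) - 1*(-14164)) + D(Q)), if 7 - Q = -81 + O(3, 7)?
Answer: √2377487/14 ≈ 110.14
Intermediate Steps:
v(C) = -4 - C/84 (v(C) = -4 + (C/(-14))/6 = -4 + (C*(-1/14))/6 = -4 + (-C/14)/6 = -4 - C/84)
Q = 81 (Q = 7 - (-81 + 7) = 7 - 1*(-74) = 7 + 74 = 81)
D(T) = -4 - T/84
√(((-10936 - 1*(-8907)) - 1*(-14164)) + D(Q)) = √(((-10936 - 1*(-8907)) - 1*(-14164)) + (-4 - 1/84*81)) = √(((-10936 + 8907) + 14164) + (-4 - 27/28)) = √((-2029 + 14164) - 139/28) = √(12135 - 139/28) = √(339641/28) = √2377487/14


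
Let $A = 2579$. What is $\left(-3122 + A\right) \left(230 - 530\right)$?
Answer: $162900$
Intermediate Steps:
$\left(-3122 + A\right) \left(230 - 530\right) = \left(-3122 + 2579\right) \left(230 - 530\right) = \left(-543\right) \left(-300\right) = 162900$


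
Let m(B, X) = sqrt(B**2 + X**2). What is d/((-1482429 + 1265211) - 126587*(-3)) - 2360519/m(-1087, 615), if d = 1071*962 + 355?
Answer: 1030657/162543 - 2360519*sqrt(1559794)/1559794 ≈ -1883.7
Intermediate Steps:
d = 1030657 (d = 1030302 + 355 = 1030657)
d/((-1482429 + 1265211) - 126587*(-3)) - 2360519/m(-1087, 615) = 1030657/((-1482429 + 1265211) - 126587*(-3)) - 2360519/sqrt((-1087)**2 + 615**2) = 1030657/(-217218 + 379761) - 2360519/sqrt(1181569 + 378225) = 1030657/162543 - 2360519*sqrt(1559794)/1559794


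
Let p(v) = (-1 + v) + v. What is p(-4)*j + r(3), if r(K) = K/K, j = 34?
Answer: -305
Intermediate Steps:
p(v) = -1 + 2*v
r(K) = 1
p(-4)*j + r(3) = (-1 + 2*(-4))*34 + 1 = (-1 - 8)*34 + 1 = -9*34 + 1 = -306 + 1 = -305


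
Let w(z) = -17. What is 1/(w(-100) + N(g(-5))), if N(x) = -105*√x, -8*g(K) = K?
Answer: 136/52813 - 210*√10/52813 ≈ -0.0099990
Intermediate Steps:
g(K) = -K/8
1/(w(-100) + N(g(-5))) = 1/(-17 - 105*√10/4)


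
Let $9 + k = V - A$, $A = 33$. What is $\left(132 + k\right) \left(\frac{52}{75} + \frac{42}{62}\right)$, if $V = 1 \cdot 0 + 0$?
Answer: $\frac{19122}{155} \approx 123.37$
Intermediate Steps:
$V = 0$ ($V = 0 + 0 = 0$)
$k = -42$ ($k = -9 + \left(0 - 33\right) = -9 - 33 = -42$)
$\left(132 + k\right) \left(\frac{52}{75} + \frac{42}{62}\right) = \left(132 - 42\right) \left(\frac{52}{75} + \frac{42}{62}\right) = 90 \left(52 \cdot \frac{1}{75} + 42 \cdot \frac{1}{62}\right) = 90 \left(\frac{52}{75} + \frac{21}{31}\right) = 90 \cdot \frac{3187}{2325} = \frac{19122}{155}$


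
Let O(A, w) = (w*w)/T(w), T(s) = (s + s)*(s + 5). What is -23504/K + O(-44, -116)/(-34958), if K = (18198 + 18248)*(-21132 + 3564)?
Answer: 563198243/25880372170884 ≈ 2.1762e-5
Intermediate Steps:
T(s) = 2*s*(5 + s) (T(s) = (2*s)*(5 + s) = 2*s*(5 + s))
K = -640283328 (K = 36446*(-17568) = -640283328)
O(A, w) = w/(2*(5 + w)) (O(A, w) = (w*w)/((2*w*(5 + w))) = w²*(1/(2*w*(5 + w))) = w/(2*(5 + w)))
-23504/K + O(-44, -116)/(-34958) = -23504/(-640283328) + ((½)*(-116)/(5 - 116))/(-34958) = -23504*(-1/640283328) + ((½)*(-116)/(-111))*(-1/34958) = 1469/40017708 + ((½)*(-116)*(-1/111))*(-1/34958) = 1469/40017708 + (58/111)*(-1/34958) = 1469/40017708 - 29/1940169 = 563198243/25880372170884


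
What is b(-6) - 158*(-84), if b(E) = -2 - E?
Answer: 13276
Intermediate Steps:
b(-6) - 158*(-84) = (-2 - 1*(-6)) - 158*(-84) = (-2 + 6) + 13272 = 4 + 13272 = 13276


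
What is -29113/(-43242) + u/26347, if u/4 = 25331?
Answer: 5148492619/1139296974 ≈ 4.5190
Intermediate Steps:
u = 101324 (u = 4*25331 = 101324)
-29113/(-43242) + u/26347 = -29113/(-43242) + 101324/26347 = -29113*(-1/43242) + 101324*(1/26347) = 29113/43242 + 101324/26347 = 5148492619/1139296974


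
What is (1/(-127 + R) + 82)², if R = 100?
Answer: 4897369/729 ≈ 6717.9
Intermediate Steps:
(1/(-127 + R) + 82)² = (1/(-127 + 100) + 82)² = (1/(-27) + 82)² = (-1/27 + 82)² = (2213/27)² = 4897369/729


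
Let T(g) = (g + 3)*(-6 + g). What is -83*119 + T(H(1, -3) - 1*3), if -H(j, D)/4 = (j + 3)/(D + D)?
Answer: -89045/9 ≈ -9893.9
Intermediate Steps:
H(j, D) = -2*(3 + j)/D (H(j, D) = -4*(j + 3)/(D + D) = -4*(3 + j)/(2*D) = -4*(3 + j)*1/(2*D) = -2*(3 + j)/D)
T(g) = (-6 + g)*(3 + g) (T(g) = (3 + g)*(-6 + g) = (-6 + g)*(3 + g))
-83*119 + T(H(1, -3) - 1*3) = -83*119 + (-18 + (2*(-3 - 1*1)/(-3) - 1*3)² - 3*(2*(-3 - 1*1)/(-3) - 1*3)) = -9877 + (-18 + (2*(-⅓)*(-3 - 1) - 3)² - 3*(2*(-⅓)*(-3 - 1) - 3)) = -9877 + (-18 + (2*(-⅓)*(-4) - 3)² - 3*(2*(-⅓)*(-4) - 3)) = -9877 + (-18 + (8/3 - 3)² - 3*(8/3 - 3)) = -9877 + (-18 + (-⅓)² - 3*(-⅓)) = -9877 + (-18 + ⅑ + 1) = -9877 - 152/9 = -89045/9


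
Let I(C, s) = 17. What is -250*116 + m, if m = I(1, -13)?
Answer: -28983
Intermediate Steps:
m = 17
-250*116 + m = -250*116 + 17 = -29000 + 17 = -28983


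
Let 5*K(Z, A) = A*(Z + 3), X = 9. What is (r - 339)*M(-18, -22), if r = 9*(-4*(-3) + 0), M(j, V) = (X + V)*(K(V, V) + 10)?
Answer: 1405404/5 ≈ 2.8108e+5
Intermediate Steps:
K(Z, A) = A*(3 + Z)/5 (K(Z, A) = (A*(Z + 3))/5 = (A*(3 + Z))/5 = A*(3 + Z)/5)
M(j, V) = (9 + V)*(10 + V*(3 + V)/5) (M(j, V) = (9 + V)*(V*(3 + V)/5 + 10) = (9 + V)*(10 + V*(3 + V)/5))
r = 108 (r = 9*(12 + 0) = 9*12 = 108)
(r - 339)*M(-18, -22) = (108 - 339)*(90 + (1/5)*(-22)**3 + (12/5)*(-22)**2 + (77/5)*(-22)) = -231*(90 + (1/5)*(-10648) + (12/5)*484 - 1694/5) = -231*(90 - 10648/5 + 5808/5 - 1694/5) = -231*(-6084/5) = 1405404/5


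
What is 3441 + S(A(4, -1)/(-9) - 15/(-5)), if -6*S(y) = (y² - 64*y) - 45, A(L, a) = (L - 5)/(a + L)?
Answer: 15218711/4374 ≈ 3479.4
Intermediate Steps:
A(L, a) = (-5 + L)/(L + a)
S(y) = 15/2 - y²/6 + 32*y/3 (S(y) = -((y² - 64*y) - 45)/6 = -(-45 + y² - 64*y)/6 = 15/2 - y²/6 + 32*y/3)
3441 + S(A(4, -1)/(-9) - 15/(-5)) = 3441 + (15/2 - (((-5 + 4)/(4 - 1))/(-9) - 15/(-5))²/6 + 32*(((-5 + 4)/(4 - 1))/(-9) - 15/(-5))/3) = 3441 + (15/2 - ((-1/3)*(-⅑) - 15*(-⅕))²/6 + 32*((-1/3)*(-⅑) - 15*(-⅕))/3) = 3441 + (15/2 - (((⅓)*(-1))*(-⅑) + 3)²/6 + 32*(((⅓)*(-1))*(-⅑) + 3)/3) = 3441 + (15/2 - (-⅓*(-⅑) + 3)²/6 + 32*(-⅓*(-⅑) + 3)/3) = 3441 + (15/2 - (1/27 + 3)²/6 + 32*(1/27 + 3)/3) = 3441 + (15/2 - (82/27)²/6 + (32/3)*(82/27)) = 3441 + (15/2 - ⅙*6724/729 + 2624/81) = 3441 + (15/2 - 3362/2187 + 2624/81) = 3441 + 167777/4374 = 15218711/4374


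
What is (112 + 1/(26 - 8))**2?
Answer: 4068289/324 ≈ 12556.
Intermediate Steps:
(112 + 1/(26 - 8))**2 = (112 + 1/18)**2 = (2017/18)**2 = 4068289/324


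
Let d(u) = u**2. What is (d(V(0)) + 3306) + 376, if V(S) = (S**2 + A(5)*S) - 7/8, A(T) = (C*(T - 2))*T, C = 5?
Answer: 235697/64 ≈ 3682.8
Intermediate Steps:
A(T) = T*(-10 + 5*T) (A(T) = (5*(T - 2))*T = (5*(-2 + T))*T = (-10 + 5*T)*T = T*(-10 + 5*T))
V(S) = -7/8 + S**2 + 75*S (V(S) = (S**2 + (5*5*(-2 + 5))*S) - 7/8 = (S**2 + (5*5*3)*S) - 7*1/8 = (S**2 + 75*S) - 7/8 = -7/8 + S**2 + 75*S)
(d(V(0)) + 3306) + 376 = ((-7/8 + 0**2 + 75*0)**2 + 3306) + 376 = ((-7/8 + 0 + 0)**2 + 3306) + 376 = ((-7/8)**2 + 3306) + 376 = (49/64 + 3306) + 376 = 211633/64 + 376 = 235697/64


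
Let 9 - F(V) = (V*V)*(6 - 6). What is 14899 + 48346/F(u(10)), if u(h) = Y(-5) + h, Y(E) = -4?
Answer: 182437/9 ≈ 20271.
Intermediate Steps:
u(h) = -4 + h
F(V) = 9 (F(V) = 9 - V*V*(6 - 6) = 9 - V²*0 = 9 - 1*0 = 9 + 0 = 9)
14899 + 48346/F(u(10)) = 14899 + 48346/9 = 182437/9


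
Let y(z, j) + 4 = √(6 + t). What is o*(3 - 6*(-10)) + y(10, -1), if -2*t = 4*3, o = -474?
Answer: -29866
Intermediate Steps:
t = -6 (t = -2*3 = -½*12 = -6)
y(z, j) = -4 (y(z, j) = -4 + √(6 - 6) = -4 + √0 = -4 + 0 = -4)
o*(3 - 6*(-10)) + y(10, -1) = -474*(3 - 6*(-10)) - 4 = -474*(3 + 60) - 4 = -474*63 - 4 = -29862 - 4 = -29866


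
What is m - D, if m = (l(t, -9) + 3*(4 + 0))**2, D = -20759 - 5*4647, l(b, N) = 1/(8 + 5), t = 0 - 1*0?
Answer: 7459635/169 ≈ 44140.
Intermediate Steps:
t = 0 (t = 0 + 0 = 0)
l(b, N) = 1/13
D = -43994 (D = -20759 - 1*23235 = -20759 - 23235 = -43994)
m = 24649/169 (m = (1/13 + 3*(4 + 0))**2 = (1/13 + 3*4)**2 = (1/13 + 12)**2 = (157/13)**2 = 24649/169 ≈ 145.85)
m - D = 24649/169 - 1*(-43994) = 24649/169 + 43994 = 7459635/169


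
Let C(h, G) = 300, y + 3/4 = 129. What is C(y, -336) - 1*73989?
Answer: -73689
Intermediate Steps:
y = 513/4 (y = -¾ + 129 = 513/4 ≈ 128.25)
C(y, -336) - 1*73989 = 300 - 1*73989 = 300 - 73989 = -73689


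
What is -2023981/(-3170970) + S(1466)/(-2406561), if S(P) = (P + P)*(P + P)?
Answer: -7462934355313/2543710911390 ≈ -2.9339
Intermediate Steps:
S(P) = 4*P² (S(P) = (2*P)*(2*P) = 4*P²)
-2023981/(-3170970) + S(1466)/(-2406561) = -2023981/(-3170970) + (4*1466²)/(-2406561) = -2023981*(-1/3170970) + (4*2149156)*(-1/2406561) = 2023981/3170970 + 8596624*(-1/2406561) = 2023981/3170970 - 8596624/2406561 = -7462934355313/2543710911390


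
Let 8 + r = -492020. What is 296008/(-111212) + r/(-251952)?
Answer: -1241274355/1751255364 ≈ -0.70879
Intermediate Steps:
r = -492028 (r = -8 - 492020 = -492028)
296008/(-111212) + r/(-251952) = 296008/(-111212) - 492028/(-251952) = 296008*(-1/111212) - 492028*(-1/251952) = -74002/27803 + 123007/62988 = -1241274355/1751255364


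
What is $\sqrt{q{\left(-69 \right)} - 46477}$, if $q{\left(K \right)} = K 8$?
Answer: $i \sqrt{47029} \approx 216.86 i$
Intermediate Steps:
$q{\left(K \right)} = 8 K$
$\sqrt{q{\left(-69 \right)} - 46477} = \sqrt{8 \left(-69\right) - 46477} = \sqrt{-552 - 46477} = \sqrt{-47029} = i \sqrt{47029}$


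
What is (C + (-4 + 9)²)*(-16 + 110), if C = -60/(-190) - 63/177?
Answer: 2630120/1121 ≈ 2346.2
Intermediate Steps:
C = -45/1121 (C = -60*(-1/190) - 63*1/177 = 6/19 - 21/59 = -45/1121 ≈ -0.040143)
(C + (-4 + 9)²)*(-16 + 110) = (-45/1121 + (-4 + 9)²)*(-16 + 110) = (-45/1121 + 5²)*94 = (-45/1121 + 25)*94 = (27980/1121)*94 = 2630120/1121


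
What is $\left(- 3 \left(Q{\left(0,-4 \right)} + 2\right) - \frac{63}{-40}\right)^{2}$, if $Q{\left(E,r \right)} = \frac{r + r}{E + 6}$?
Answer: $\frac{289}{1600} \approx 0.18062$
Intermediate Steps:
$Q{\left(E,r \right)} = \frac{2 r}{6 + E}$
$\left(- 3 \left(Q{\left(0,-4 \right)} + 2\right) - \frac{63}{-40}\right)^{2} = \left(- 3 \left(2 \left(-4\right) \frac{1}{6 + 0} + 2\right) - \frac{63}{-40}\right)^{2} = \left(- 3 \left(2 \left(-4\right) \frac{1}{6} + 2\right) - - \frac{63}{40}\right)^{2} = \left(- 3 \left(2 \left(-4\right) \frac{1}{6} + 2\right) + \frac{63}{40}\right)^{2} = \left(- 3 \left(- \frac{4}{3} + 2\right) + \frac{63}{40}\right)^{2} = \left(\left(-3\right) \frac{2}{3} + \frac{63}{40}\right)^{2} = \left(-2 + \frac{63}{40}\right)^{2} = \left(- \frac{17}{40}\right)^{2} = \frac{289}{1600}$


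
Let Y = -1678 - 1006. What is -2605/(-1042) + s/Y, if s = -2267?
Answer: 8977/2684 ≈ 3.3446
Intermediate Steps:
Y = -2684
-2605/(-1042) + s/Y = -2605/(-1042) - 2267/(-2684) = -2605*(-1/1042) - 2267*(-1/2684) = 5/2 + 2267/2684 = 8977/2684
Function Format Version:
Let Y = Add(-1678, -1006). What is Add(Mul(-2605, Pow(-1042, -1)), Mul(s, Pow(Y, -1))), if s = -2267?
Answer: Rational(8977, 2684) ≈ 3.3446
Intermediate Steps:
Y = -2684
Add(Mul(-2605, Pow(-1042, -1)), Mul(s, Pow(Y, -1))) = Add(Mul(-2605, Pow(-1042, -1)), Mul(-2267, Pow(-2684, -1))) = Add(Mul(-2605, Rational(-1, 1042)), Mul(-2267, Rational(-1, 2684))) = Add(Rational(5, 2), Rational(2267, 2684)) = Rational(8977, 2684)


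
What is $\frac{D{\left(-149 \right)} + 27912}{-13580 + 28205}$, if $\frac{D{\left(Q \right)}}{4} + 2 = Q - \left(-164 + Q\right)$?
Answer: $\frac{1904}{975} \approx 1.9528$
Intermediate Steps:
$D{\left(Q \right)} = 648$ ($D{\left(Q \right)} = -8 + 4 \left(Q - \left(-164 + Q\right)\right) = -8 + 4 \cdot 164 = -8 + 656 = 648$)
$\frac{D{\left(-149 \right)} + 27912}{-13580 + 28205} = \frac{648 + 27912}{-13580 + 28205} = \frac{28560}{14625} = 28560 \cdot \frac{1}{14625} = \frac{1904}{975}$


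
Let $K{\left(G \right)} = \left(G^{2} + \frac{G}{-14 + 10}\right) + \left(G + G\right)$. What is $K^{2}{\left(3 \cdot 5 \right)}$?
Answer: $\frac{1010025}{16} \approx 63127.0$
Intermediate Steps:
$K{\left(G \right)} = G^{2} + \frac{7 G}{4}$ ($K{\left(G \right)} = \left(G^{2} + \frac{G}{-4}\right) + 2 G = \left(G^{2} - \frac{G}{4}\right) + 2 G = G^{2} + \frac{7 G}{4}$)
$K^{2}{\left(3 \cdot 5 \right)} = \left(\frac{3 \cdot 5 \left(7 + 4 \cdot 3 \cdot 5\right)}{4}\right)^{2} = \left(\frac{1}{4} \cdot 15 \left(7 + 4 \cdot 15\right)\right)^{2} = \left(\frac{1}{4} \cdot 15 \left(7 + 60\right)\right)^{2} = \left(\frac{1}{4} \cdot 15 \cdot 67\right)^{2} = \left(\frac{1005}{4}\right)^{2} = \frac{1010025}{16}$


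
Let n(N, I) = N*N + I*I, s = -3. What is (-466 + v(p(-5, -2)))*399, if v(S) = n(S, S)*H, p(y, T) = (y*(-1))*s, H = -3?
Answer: -724584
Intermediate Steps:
n(N, I) = I² + N² (n(N, I) = N² + I² = I² + N²)
p(y, T) = 3*y (p(y, T) = (y*(-1))*(-3) = -y*(-3) = 3*y)
v(S) = -6*S² (v(S) = (S² + S²)*(-3) = (2*S²)*(-3) = -6*S²)
(-466 + v(p(-5, -2)))*399 = (-466 - 6*(3*(-5))²)*399 = (-466 - 6*(-15)²)*399 = (-466 - 6*225)*399 = (-466 - 1350)*399 = -1816*399 = -724584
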